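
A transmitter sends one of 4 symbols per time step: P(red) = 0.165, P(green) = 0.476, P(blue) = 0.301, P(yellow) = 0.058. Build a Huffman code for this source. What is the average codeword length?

Repeatedly combine the two least-probable nodes; the expected code length is the sum of the merged weights.
merge 29/500 + 33/200 → 223/1000
merge 223/1000 + 301/1000 → 131/250
merge 119/250 + 131/250 → 1
L = 223/1000 + 131/250 + 1 = 1747/1000 = 1.747 bits/symbol.

1.747 bits/symbol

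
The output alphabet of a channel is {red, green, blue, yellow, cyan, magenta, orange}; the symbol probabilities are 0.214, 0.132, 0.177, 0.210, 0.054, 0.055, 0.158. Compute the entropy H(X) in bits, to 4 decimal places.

2.6548 bits

H = −Σ pᵢ log₂ pᵢ.
−0.214·log₂(0.214) = 0.4760
−0.132·log₂(0.132) = 0.3856
−0.177·log₂(0.177) = 0.4422
−0.210·log₂(0.210) = 0.4728
−0.054·log₂(0.054) = 0.2274
−0.055·log₂(0.055) = 0.2301
−0.158·log₂(0.158) = 0.4206
Sum ≈ 2.6548 → 2.6548 bits.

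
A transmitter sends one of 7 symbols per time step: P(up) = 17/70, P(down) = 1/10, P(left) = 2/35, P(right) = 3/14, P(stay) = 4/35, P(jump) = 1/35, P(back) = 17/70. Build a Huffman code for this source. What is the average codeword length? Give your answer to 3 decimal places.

Repeatedly combine the two least-probable nodes; the expected code length is the sum of the merged weights.
merge 1/35 + 2/35 → 3/35
merge 3/35 + 1/10 → 13/70
merge 4/35 + 13/70 → 3/10
merge 3/14 + 17/70 → 16/35
merge 17/70 + 3/10 → 19/35
merge 16/35 + 19/35 → 1
L = 3/35 + 13/70 + 3/10 + 16/35 + 19/35 + 1 = 18/7 ≈ 2.571 bits/symbol.

2.571 bits/symbol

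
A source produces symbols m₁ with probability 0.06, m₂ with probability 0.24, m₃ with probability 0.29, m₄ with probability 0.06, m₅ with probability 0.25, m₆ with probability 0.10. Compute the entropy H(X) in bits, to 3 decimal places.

H = −Σ pᵢ log₂ pᵢ.
−0.06·log₂(0.06) = 0.2435
−0.24·log₂(0.24) = 0.4941
−0.29·log₂(0.29) = 0.5179
−0.06·log₂(0.06) = 0.2435
−0.25·log₂(0.25) = 0.5000
−0.10·log₂(0.10) = 0.3322
Sum ≈ 2.3313 → 2.331 bits.

2.331 bits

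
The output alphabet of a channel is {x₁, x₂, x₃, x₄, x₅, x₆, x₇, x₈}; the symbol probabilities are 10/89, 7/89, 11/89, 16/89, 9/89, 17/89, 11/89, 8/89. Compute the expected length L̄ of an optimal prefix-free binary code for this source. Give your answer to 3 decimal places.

2.978 bits/symbol

Repeatedly combine the two least-probable nodes; the expected code length is the sum of the merged weights.
merge 7/89 + 8/89 → 15/89
merge 9/89 + 10/89 → 19/89
merge 11/89 + 11/89 → 22/89
merge 15/89 + 16/89 → 31/89
merge 17/89 + 19/89 → 36/89
merge 22/89 + 31/89 → 53/89
merge 36/89 + 53/89 → 1
L = 15/89 + 19/89 + 22/89 + 31/89 + 36/89 + 53/89 + 1 = 265/89 ≈ 2.978 bits/symbol.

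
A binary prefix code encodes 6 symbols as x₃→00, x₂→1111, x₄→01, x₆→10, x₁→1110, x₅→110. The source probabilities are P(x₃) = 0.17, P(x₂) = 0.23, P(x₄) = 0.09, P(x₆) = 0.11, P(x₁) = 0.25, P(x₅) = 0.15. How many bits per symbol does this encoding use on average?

3.11 bits/symbol

L̄ = Σ pᵢ·ℓᵢ = 0.17·2 + 0.23·4 + 0.09·2 + 0.11·2 + 0.25·4 + 0.15·3 = 3.11 bits/symbol.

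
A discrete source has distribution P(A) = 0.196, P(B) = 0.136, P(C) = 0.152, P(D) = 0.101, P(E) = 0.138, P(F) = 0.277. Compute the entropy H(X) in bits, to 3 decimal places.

2.507 bits

H = −Σ pᵢ log₂ pᵢ.
−0.196·log₂(0.196) = 0.4608
−0.136·log₂(0.136) = 0.3915
−0.152·log₂(0.152) = 0.4131
−0.101·log₂(0.101) = 0.3341
−0.138·log₂(0.138) = 0.3943
−0.277·log₂(0.277) = 0.5130
Sum ≈ 2.5068 → 2.507 bits.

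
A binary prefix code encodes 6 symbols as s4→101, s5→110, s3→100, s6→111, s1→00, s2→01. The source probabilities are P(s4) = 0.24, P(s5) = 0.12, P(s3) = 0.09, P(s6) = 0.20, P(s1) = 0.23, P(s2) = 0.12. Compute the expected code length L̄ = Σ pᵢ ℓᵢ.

2.65 bits/symbol

L̄ = Σ pᵢ·ℓᵢ = 0.24·3 + 0.12·3 + 0.09·3 + 0.20·3 + 0.23·2 + 0.12·2 = 2.65 bits/symbol.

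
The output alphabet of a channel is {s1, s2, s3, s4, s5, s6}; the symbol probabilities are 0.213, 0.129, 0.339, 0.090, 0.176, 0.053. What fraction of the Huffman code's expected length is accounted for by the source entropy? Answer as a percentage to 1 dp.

97.9%

Entropy H = −Σ p log₂ p ≈ 2.3638 bits.
Huffman merges: 53/1000+9/100→143/1000; 129/1000+143/1000→34/125; 22/125+213/1000→389/1000; 34/125+339/1000→611/1000; 389/1000+611/1000→1. L = 483/200 ≈ 2.4150.
Efficiency = H/L = 2.3638/2.4150 = 97.9%.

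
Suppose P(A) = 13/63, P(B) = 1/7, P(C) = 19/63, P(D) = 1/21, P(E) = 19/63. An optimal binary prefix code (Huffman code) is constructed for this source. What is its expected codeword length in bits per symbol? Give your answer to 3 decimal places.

Repeatedly combine the two least-probable nodes; the expected code length is the sum of the merged weights.
merge 1/21 + 1/7 → 4/21
merge 4/21 + 13/63 → 25/63
merge 19/63 + 19/63 → 38/63
merge 25/63 + 38/63 → 1
L = 4/21 + 25/63 + 38/63 + 1 = 46/21 ≈ 2.190 bits/symbol.

2.190 bits/symbol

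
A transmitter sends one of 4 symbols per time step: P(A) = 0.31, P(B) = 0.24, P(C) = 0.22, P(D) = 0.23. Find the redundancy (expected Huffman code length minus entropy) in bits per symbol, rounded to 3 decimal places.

Entropy H = −Σ p log₂ p ≈ 1.9862 bits.
Huffman merges: 11/50+23/100→9/20; 6/25+31/100→11/20; 9/20+11/20→1. L = 2 ≈ 2.0000.
L − H = 2.0000 − 1.9862 = 0.014 bits.

0.014 bits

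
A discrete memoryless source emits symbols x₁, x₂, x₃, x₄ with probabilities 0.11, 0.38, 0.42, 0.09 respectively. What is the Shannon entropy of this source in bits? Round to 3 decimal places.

1.719 bits

H = −Σ pᵢ log₂ pᵢ.
−0.11·log₂(0.11) = 0.3503
−0.38·log₂(0.38) = 0.5305
−0.42·log₂(0.42) = 0.5256
−0.09·log₂(0.09) = 0.3127
Sum ≈ 1.7190 → 1.719 bits.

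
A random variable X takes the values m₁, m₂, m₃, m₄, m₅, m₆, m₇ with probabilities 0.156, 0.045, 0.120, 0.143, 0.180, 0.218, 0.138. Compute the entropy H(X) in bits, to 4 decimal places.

H = −Σ pᵢ log₂ pᵢ.
−0.156·log₂(0.156) = 0.4181
−0.045·log₂(0.045) = 0.2013
−0.120·log₂(0.120) = 0.3671
−0.143·log₂(0.143) = 0.4012
−0.180·log₂(0.180) = 0.4453
−0.218·log₂(0.218) = 0.4791
−0.138·log₂(0.138) = 0.3943
Sum ≈ 2.7065 → 2.7065 bits.

2.7065 bits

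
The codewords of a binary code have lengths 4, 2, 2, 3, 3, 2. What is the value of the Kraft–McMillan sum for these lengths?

1.0625

With common denominator 2^4 = 16: Σ 2^(−ℓᵢ) = 1/16 + 4/16 + 4/16 + 2/16 + 2/16 + 4/16 = 17/16 = 1.0625.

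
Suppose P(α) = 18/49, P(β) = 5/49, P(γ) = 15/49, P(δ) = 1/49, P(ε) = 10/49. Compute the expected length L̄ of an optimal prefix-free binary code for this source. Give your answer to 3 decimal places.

2.082 bits/symbol

Repeatedly combine the two least-probable nodes; the expected code length is the sum of the merged weights.
merge 1/49 + 5/49 → 6/49
merge 6/49 + 10/49 → 16/49
merge 15/49 + 16/49 → 31/49
merge 18/49 + 31/49 → 1
L = 6/49 + 16/49 + 31/49 + 1 = 102/49 ≈ 2.082 bits/symbol.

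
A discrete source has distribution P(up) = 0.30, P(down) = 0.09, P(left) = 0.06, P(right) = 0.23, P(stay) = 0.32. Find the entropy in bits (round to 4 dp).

2.0910 bits

H = −Σ pᵢ log₂ pᵢ.
−0.30·log₂(0.30) = 0.5211
−0.09·log₂(0.09) = 0.3127
−0.06·log₂(0.06) = 0.2435
−0.23·log₂(0.23) = 0.4877
−0.32·log₂(0.32) = 0.5260
Sum ≈ 2.0910 → 2.0910 bits.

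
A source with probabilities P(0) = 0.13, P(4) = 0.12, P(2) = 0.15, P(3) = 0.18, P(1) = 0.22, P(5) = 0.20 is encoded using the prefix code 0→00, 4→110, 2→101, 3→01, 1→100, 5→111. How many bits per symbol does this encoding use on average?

2.69 bits/symbol

L̄ = Σ pᵢ·ℓᵢ = 0.13·2 + 0.12·3 + 0.15·3 + 0.18·2 + 0.22·3 + 0.20·3 = 2.69 bits/symbol.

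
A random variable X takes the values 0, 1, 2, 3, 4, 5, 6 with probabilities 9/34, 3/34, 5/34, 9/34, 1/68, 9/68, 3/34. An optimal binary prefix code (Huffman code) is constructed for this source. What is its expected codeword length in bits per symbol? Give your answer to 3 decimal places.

Repeatedly combine the two least-probable nodes; the expected code length is the sum of the merged weights.
merge 1/68 + 3/34 → 7/68
merge 3/34 + 7/68 → 13/68
merge 9/68 + 5/34 → 19/68
merge 13/68 + 9/34 → 31/68
merge 9/34 + 19/68 → 37/68
merge 31/68 + 37/68 → 1
L = 7/68 + 13/68 + 19/68 + 31/68 + 37/68 + 1 = 175/68 ≈ 2.574 bits/symbol.

2.574 bits/symbol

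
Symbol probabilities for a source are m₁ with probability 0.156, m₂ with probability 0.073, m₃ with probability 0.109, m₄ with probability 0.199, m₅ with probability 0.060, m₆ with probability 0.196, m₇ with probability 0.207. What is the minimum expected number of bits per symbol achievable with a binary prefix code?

2.727 bits/symbol

Repeatedly combine the two least-probable nodes; the expected code length is the sum of the merged weights.
merge 3/50 + 73/1000 → 133/1000
merge 109/1000 + 133/1000 → 121/500
merge 39/250 + 49/250 → 44/125
merge 199/1000 + 207/1000 → 203/500
merge 121/500 + 44/125 → 297/500
merge 203/500 + 297/500 → 1
L = 133/1000 + 121/500 + 44/125 + 203/500 + 297/500 + 1 = 2727/1000 = 2.727 bits/symbol.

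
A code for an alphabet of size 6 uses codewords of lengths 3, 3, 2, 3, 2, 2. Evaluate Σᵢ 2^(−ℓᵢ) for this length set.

1.125

With common denominator 2^3 = 8: Σ 2^(−ℓᵢ) = 1/8 + 1/8 + 2/8 + 1/8 + 2/8 + 2/8 = 9/8 = 1.125.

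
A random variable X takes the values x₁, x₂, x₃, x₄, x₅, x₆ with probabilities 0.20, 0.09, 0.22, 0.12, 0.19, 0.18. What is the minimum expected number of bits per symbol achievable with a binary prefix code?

2.58 bits/symbol

Repeatedly combine the two least-probable nodes; the expected code length is the sum of the merged weights.
merge 9/100 + 3/25 → 21/100
merge 9/50 + 19/100 → 37/100
merge 1/5 + 21/100 → 41/100
merge 11/50 + 37/100 → 59/100
merge 41/100 + 59/100 → 1
L = 21/100 + 37/100 + 41/100 + 59/100 + 1 = 129/50 = 2.58 bits/symbol.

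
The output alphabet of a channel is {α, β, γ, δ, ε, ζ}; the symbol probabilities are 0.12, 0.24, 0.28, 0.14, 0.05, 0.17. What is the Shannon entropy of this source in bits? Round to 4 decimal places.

2.4232 bits

H = −Σ pᵢ log₂ pᵢ.
−0.12·log₂(0.12) = 0.3671
−0.24·log₂(0.24) = 0.4941
−0.28·log₂(0.28) = 0.5142
−0.14·log₂(0.14) = 0.3971
−0.05·log₂(0.05) = 0.2161
−0.17·log₂(0.17) = 0.4346
Sum ≈ 2.4232 → 2.4232 bits.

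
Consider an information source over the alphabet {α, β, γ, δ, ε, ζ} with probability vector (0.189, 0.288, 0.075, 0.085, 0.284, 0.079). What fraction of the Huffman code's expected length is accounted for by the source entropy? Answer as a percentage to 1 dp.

Entropy H = −Σ p log₂ p ≈ 2.3591 bits.
Huffman merges: 3/40+79/1000→77/500; 17/200+77/500→239/1000; 189/1000+239/1000→107/250; 71/250+36/125→143/250; 107/250+143/250→1. L = 2393/1000 ≈ 2.3930.
Efficiency = H/L = 2.3591/2.3930 = 98.6%.

98.6%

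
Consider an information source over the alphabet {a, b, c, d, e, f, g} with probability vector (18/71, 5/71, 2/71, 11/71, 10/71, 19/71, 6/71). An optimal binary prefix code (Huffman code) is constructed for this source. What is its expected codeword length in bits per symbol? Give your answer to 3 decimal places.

Repeatedly combine the two least-probable nodes; the expected code length is the sum of the merged weights.
merge 2/71 + 5/71 → 7/71
merge 6/71 + 7/71 → 13/71
merge 10/71 + 11/71 → 21/71
merge 13/71 + 18/71 → 31/71
merge 19/71 + 21/71 → 40/71
merge 31/71 + 40/71 → 1
L = 7/71 + 13/71 + 21/71 + 31/71 + 40/71 + 1 = 183/71 ≈ 2.577 bits/symbol.

2.577 bits/symbol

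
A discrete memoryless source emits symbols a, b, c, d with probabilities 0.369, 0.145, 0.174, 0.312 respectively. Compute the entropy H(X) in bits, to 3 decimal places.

1.898 bits

H = −Σ pᵢ log₂ pᵢ.
−0.369·log₂(0.369) = 0.5307
−0.145·log₂(0.145) = 0.4040
−0.174·log₂(0.174) = 0.4390
−0.312·log₂(0.312) = 0.5243
Sum ≈ 1.8979 → 1.898 bits.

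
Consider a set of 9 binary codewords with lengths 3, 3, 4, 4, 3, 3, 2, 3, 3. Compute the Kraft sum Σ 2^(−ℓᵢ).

1.125

With common denominator 2^4 = 16: Σ 2^(−ℓᵢ) = 2/16 + 2/16 + 1/16 + 1/16 + 2/16 + 2/16 + 4/16 + 2/16 + 2/16 = 18/16 = 1.125.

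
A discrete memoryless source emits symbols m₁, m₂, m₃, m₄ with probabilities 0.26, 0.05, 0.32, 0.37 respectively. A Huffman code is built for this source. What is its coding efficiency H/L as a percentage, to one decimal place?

Entropy H = −Σ p log₂ p ≈ 1.7781 bits.
Huffman merges: 1/20+13/50→31/100; 31/100+8/25→63/100; 37/100+63/100→1. L = 97/50 ≈ 1.9400.
Efficiency = H/L = 1.7781/1.9400 = 91.7%.

91.7%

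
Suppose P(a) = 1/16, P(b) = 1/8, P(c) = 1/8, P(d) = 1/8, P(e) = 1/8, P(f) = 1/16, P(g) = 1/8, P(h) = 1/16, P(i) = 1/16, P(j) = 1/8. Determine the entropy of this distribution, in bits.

3.25 bits

Each probability is a power of 1/2, so log₂(1/p) is an integer.
H = Σ p·log₂(1/p) = 1/16·4 + 1/8·3 + 1/8·3 + 1/8·3 + 1/8·3 + 1/16·4 + 1/8·3 + 1/16·4 + 1/16·4 + 1/8·3 = 3.25 bits.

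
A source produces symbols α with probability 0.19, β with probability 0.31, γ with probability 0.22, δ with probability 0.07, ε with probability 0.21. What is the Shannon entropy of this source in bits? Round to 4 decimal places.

H = −Σ pᵢ log₂ pᵢ.
−0.19·log₂(0.19) = 0.4552
−0.31·log₂(0.31) = 0.5238
−0.22·log₂(0.22) = 0.4806
−0.07·log₂(0.07) = 0.2686
−0.21·log₂(0.21) = 0.4728
Sum ≈ 2.2010 → 2.2010 bits.

2.2010 bits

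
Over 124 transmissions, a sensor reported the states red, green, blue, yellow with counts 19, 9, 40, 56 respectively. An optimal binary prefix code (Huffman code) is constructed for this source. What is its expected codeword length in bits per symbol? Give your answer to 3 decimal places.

1.774 bits/symbol

Probabilities are the counts divided by 124.
Repeatedly combine the two least-probable nodes; the expected code length is the sum of the merged weights.
merge 9/124 + 19/124 → 7/31
merge 7/31 + 10/31 → 17/31
merge 14/31 + 17/31 → 1
L = 7/31 + 17/31 + 1 = 55/31 ≈ 1.774 bits/symbol.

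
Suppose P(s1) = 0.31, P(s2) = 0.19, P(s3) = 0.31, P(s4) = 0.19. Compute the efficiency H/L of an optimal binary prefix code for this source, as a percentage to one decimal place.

97.9%

Entropy H = −Σ p log₂ p ≈ 1.9580 bits.
Huffman merges: 19/100+19/100→19/50; 31/100+31/100→31/50; 19/50+31/50→1. L = 2 ≈ 2.0000.
Efficiency = H/L = 1.9580/2.0000 = 97.9%.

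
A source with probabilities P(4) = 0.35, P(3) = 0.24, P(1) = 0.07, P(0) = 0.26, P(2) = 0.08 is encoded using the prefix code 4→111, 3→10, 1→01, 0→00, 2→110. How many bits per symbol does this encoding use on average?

2.43 bits/symbol

L̄ = Σ pᵢ·ℓᵢ = 0.35·3 + 0.24·2 + 0.07·2 + 0.26·2 + 0.08·3 = 2.43 bits/symbol.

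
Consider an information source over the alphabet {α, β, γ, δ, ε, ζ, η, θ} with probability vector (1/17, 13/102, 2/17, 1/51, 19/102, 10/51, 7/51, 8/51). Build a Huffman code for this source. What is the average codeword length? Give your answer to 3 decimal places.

2.882 bits/symbol

Repeatedly combine the two least-probable nodes; the expected code length is the sum of the merged weights.
merge 1/51 + 1/17 → 4/51
merge 4/51 + 2/17 → 10/51
merge 13/102 + 7/51 → 9/34
merge 8/51 + 19/102 → 35/102
merge 10/51 + 10/51 → 20/51
merge 9/34 + 35/102 → 31/51
merge 20/51 + 31/51 → 1
L = 4/51 + 10/51 + 9/34 + 35/102 + 20/51 + 31/51 + 1 = 49/17 ≈ 2.882 bits/symbol.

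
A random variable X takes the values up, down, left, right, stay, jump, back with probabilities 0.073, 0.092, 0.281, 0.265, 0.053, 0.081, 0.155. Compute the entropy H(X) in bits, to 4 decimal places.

2.5499 bits

H = −Σ pᵢ log₂ pᵢ.
−0.073·log₂(0.073) = 0.2756
−0.092·log₂(0.092) = 0.3167
−0.281·log₂(0.281) = 0.5146
−0.265·log₂(0.265) = 0.5077
−0.053·log₂(0.053) = 0.2246
−0.081·log₂(0.081) = 0.2937
−0.155·log₂(0.155) = 0.4169
Sum ≈ 2.5499 → 2.5499 bits.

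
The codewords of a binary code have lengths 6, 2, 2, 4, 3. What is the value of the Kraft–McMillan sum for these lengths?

With common denominator 2^6 = 64: Σ 2^(−ℓᵢ) = 1/64 + 16/64 + 16/64 + 4/64 + 8/64 = 45/64 = 0.703125.

0.703125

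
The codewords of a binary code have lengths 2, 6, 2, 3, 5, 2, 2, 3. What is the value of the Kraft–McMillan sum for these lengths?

With common denominator 2^6 = 64: Σ 2^(−ℓᵢ) = 16/64 + 1/64 + 16/64 + 8/64 + 2/64 + 16/64 + 16/64 + 8/64 = 83/64 = 1.296875.

1.296875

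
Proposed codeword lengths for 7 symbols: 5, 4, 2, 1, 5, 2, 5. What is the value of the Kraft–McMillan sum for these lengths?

1.15625

With common denominator 2^5 = 32: Σ 2^(−ℓᵢ) = 1/32 + 2/32 + 8/32 + 16/32 + 1/32 + 8/32 + 1/32 = 37/32 = 1.15625.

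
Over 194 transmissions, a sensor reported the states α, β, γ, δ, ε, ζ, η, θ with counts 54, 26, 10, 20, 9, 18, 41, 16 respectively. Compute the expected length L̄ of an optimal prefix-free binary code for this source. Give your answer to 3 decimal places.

Probabilities are the counts divided by 194.
Repeatedly combine the two least-probable nodes; the expected code length is the sum of the merged weights.
merge 9/194 + 5/97 → 19/194
merge 8/97 + 9/97 → 17/97
merge 19/194 + 10/97 → 39/194
merge 13/97 + 17/97 → 30/97
merge 39/194 + 41/194 → 40/97
merge 27/97 + 30/97 → 57/97
merge 40/97 + 57/97 → 1
L = 19/194 + 17/97 + 39/194 + 30/97 + 40/97 + 57/97 + 1 = 270/97 ≈ 2.784 bits/symbol.

2.784 bits/symbol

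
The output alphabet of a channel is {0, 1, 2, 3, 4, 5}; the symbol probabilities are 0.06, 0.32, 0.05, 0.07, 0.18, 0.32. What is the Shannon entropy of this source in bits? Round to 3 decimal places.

2.226 bits

H = −Σ pᵢ log₂ pᵢ.
−0.06·log₂(0.06) = 0.2435
−0.32·log₂(0.32) = 0.5260
−0.05·log₂(0.05) = 0.2161
−0.07·log₂(0.07) = 0.2686
−0.18·log₂(0.18) = 0.4453
−0.32·log₂(0.32) = 0.5260
Sum ≈ 2.2256 → 2.226 bits.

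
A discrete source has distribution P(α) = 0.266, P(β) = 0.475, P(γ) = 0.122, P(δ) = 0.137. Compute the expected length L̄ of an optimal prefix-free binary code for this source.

Repeatedly combine the two least-probable nodes; the expected code length is the sum of the merged weights.
merge 61/500 + 137/1000 → 259/1000
merge 259/1000 + 133/500 → 21/40
merge 19/40 + 21/40 → 1
L = 259/1000 + 21/40 + 1 = 223/125 = 1.784 bits/symbol.

1.784 bits/symbol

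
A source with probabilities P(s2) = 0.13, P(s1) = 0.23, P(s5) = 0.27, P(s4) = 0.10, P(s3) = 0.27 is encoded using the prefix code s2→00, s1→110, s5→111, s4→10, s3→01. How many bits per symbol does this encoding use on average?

2.5 bits/symbol

L̄ = Σ pᵢ·ℓᵢ = 0.13·2 + 0.23·3 + 0.27·3 + 0.10·2 + 0.27·2 = 2.5 bits/symbol.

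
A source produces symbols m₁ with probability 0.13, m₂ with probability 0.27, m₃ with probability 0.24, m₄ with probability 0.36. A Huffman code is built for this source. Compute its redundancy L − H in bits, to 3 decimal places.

Entropy H = −Σ p log₂ p ≈ 1.9174 bits.
Huffman merges: 13/100+6/25→37/100; 27/100+9/25→63/100; 37/100+63/100→1. L = 2 ≈ 2.0000.
L − H = 2.0000 − 1.9174 = 0.083 bits.

0.083 bits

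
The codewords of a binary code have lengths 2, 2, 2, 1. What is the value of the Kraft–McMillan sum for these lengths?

With common denominator 2^2 = 4: Σ 2^(−ℓᵢ) = 1/4 + 1/4 + 1/4 + 2/4 = 5/4 = 1.25.

1.25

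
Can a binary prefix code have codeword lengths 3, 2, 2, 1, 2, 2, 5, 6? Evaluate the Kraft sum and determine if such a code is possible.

With common denominator 2^6 = 64: Σ 2^(−ℓᵢ) = 8/64 + 16/64 + 16/64 + 32/64 + 16/64 + 16/64 + 2/64 + 1/64 = 107/64 = 1.671875.
Kraft's inequality requires Σ ≤ 1; here Σ = 1.671875 > 1, so no such prefix code exists.

1.671875; no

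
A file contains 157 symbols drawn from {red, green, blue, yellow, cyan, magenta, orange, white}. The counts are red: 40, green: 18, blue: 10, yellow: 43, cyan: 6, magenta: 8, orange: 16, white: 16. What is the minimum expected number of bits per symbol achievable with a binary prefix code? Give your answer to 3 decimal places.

Probabilities are the counts divided by 157.
Repeatedly combine the two least-probable nodes; the expected code length is the sum of the merged weights.
merge 6/157 + 8/157 → 14/157
merge 10/157 + 14/157 → 24/157
merge 16/157 + 16/157 → 32/157
merge 18/157 + 24/157 → 42/157
merge 32/157 + 40/157 → 72/157
merge 42/157 + 43/157 → 85/157
merge 72/157 + 85/157 → 1
L = 14/157 + 24/157 + 32/157 + 42/157 + 72/157 + 85/157 + 1 = 426/157 ≈ 2.713 bits/symbol.

2.713 bits/symbol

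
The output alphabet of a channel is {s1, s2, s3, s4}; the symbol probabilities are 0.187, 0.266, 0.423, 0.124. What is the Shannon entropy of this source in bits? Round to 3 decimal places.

H = −Σ pᵢ log₂ pᵢ.
−0.187·log₂(0.187) = 0.4523
−0.266·log₂(0.266) = 0.5082
−0.423·log₂(0.423) = 0.5251
−0.124·log₂(0.124) = 0.3734
Sum ≈ 1.8590 → 1.859 bits.

1.859 bits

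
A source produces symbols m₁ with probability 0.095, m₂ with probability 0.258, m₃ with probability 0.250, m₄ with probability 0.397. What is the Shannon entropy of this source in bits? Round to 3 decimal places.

1.856 bits

H = −Σ pᵢ log₂ pᵢ.
−0.095·log₂(0.095) = 0.3226
−0.258·log₂(0.258) = 0.5043
−0.250·log₂(0.250) = 0.5000
−0.397·log₂(0.397) = 0.5291
Sum ≈ 1.8560 → 1.856 bits.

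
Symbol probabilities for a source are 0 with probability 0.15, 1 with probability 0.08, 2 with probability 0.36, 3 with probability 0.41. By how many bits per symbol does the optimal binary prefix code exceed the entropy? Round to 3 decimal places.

Entropy H = −Σ p log₂ p ≈ 1.7601 bits.
Huffman merges: 2/25+3/20→23/100; 23/100+9/25→59/100; 41/100+59/100→1. L = 91/50 ≈ 1.8200.
L − H = 1.8200 − 1.7601 = 0.060 bits.

0.060 bits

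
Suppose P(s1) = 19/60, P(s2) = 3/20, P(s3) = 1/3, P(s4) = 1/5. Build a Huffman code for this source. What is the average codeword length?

Repeatedly combine the two least-probable nodes; the expected code length is the sum of the merged weights.
merge 3/20 + 1/5 → 7/20
merge 19/60 + 1/3 → 13/20
merge 7/20 + 13/20 → 1
L = 7/20 + 13/20 + 1 = 2 bits/symbol.

2 bits/symbol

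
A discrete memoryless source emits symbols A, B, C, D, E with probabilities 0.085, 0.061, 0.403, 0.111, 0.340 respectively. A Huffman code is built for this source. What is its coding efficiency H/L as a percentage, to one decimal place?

97.9%

Entropy H = −Σ p log₂ p ≈ 1.9580 bits.
Huffman merges: 61/1000+17/200→73/500; 111/1000+73/500→257/1000; 257/1000+17/50→597/1000; 403/1000+597/1000→1. L = 2 ≈ 2.0000.
Efficiency = H/L = 1.9580/2.0000 = 97.9%.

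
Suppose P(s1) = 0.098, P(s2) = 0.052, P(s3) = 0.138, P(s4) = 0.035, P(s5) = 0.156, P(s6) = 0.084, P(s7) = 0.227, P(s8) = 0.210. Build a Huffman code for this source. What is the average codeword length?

Repeatedly combine the two least-probable nodes; the expected code length is the sum of the merged weights.
merge 7/200 + 13/250 → 87/1000
merge 21/250 + 87/1000 → 171/1000
merge 49/500 + 69/500 → 59/250
merge 39/250 + 171/1000 → 327/1000
merge 21/100 + 227/1000 → 437/1000
merge 59/250 + 327/1000 → 563/1000
merge 437/1000 + 563/1000 → 1
L = 87/1000 + 171/1000 + 59/250 + 327/1000 + 437/1000 + 563/1000 + 1 = 2821/1000 = 2.821 bits/symbol.

2.821 bits/symbol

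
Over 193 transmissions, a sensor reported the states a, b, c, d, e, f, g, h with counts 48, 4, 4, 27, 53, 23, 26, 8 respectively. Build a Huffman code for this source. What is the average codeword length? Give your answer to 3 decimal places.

2.601 bits/symbol

Probabilities are the counts divided by 193.
Repeatedly combine the two least-probable nodes; the expected code length is the sum of the merged weights.
merge 4/193 + 4/193 → 8/193
merge 8/193 + 8/193 → 16/193
merge 16/193 + 23/193 → 39/193
merge 26/193 + 27/193 → 53/193
merge 39/193 + 48/193 → 87/193
merge 53/193 + 53/193 → 106/193
merge 87/193 + 106/193 → 1
L = 8/193 + 16/193 + 39/193 + 53/193 + 87/193 + 106/193 + 1 = 502/193 ≈ 2.601 bits/symbol.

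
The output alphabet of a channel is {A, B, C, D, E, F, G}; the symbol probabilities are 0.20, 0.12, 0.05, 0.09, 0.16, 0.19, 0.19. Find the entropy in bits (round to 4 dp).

H = −Σ pᵢ log₂ pᵢ.
−0.20·log₂(0.20) = 0.4644
−0.12·log₂(0.12) = 0.3671
−0.05·log₂(0.05) = 0.2161
−0.09·log₂(0.09) = 0.3127
−0.16·log₂(0.16) = 0.4230
−0.19·log₂(0.19) = 0.4552
−0.19·log₂(0.19) = 0.4552
Sum ≈ 2.6937 → 2.6937 bits.

2.6937 bits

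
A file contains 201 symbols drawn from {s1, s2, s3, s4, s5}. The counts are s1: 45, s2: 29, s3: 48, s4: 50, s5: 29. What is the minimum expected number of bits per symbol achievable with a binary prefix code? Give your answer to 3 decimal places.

2.289 bits/symbol

Probabilities are the counts divided by 201.
Repeatedly combine the two least-probable nodes; the expected code length is the sum of the merged weights.
merge 29/201 + 29/201 → 58/201
merge 15/67 + 16/67 → 31/67
merge 50/201 + 58/201 → 36/67
merge 31/67 + 36/67 → 1
L = 58/201 + 31/67 + 36/67 + 1 = 460/201 ≈ 2.289 bits/symbol.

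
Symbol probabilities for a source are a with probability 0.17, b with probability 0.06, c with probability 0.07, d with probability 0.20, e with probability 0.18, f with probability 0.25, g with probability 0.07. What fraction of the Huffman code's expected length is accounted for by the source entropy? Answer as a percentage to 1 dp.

Entropy H = −Σ p log₂ p ≈ 2.6249 bits.
Huffman merges: 3/50+7/100→13/100; 7/100+13/100→1/5; 17/100+9/50→7/20; 1/5+1/5→2/5; 1/4+7/20→3/5; 2/5+3/5→1. L = 67/25 ≈ 2.6800.
Efficiency = H/L = 2.6249/2.6800 = 97.9%.

97.9%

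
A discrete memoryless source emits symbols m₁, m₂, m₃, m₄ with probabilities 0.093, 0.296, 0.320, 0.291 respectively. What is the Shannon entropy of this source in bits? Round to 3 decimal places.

1.883 bits

H = −Σ pᵢ log₂ pᵢ.
−0.093·log₂(0.093) = 0.3187
−0.296·log₂(0.296) = 0.5199
−0.320·log₂(0.320) = 0.5260
−0.291·log₂(0.291) = 0.5182
Sum ≈ 1.8828 → 1.883 bits.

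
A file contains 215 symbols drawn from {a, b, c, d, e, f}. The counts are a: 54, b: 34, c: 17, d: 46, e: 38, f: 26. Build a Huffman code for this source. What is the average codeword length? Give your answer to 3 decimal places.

2.535 bits/symbol

Probabilities are the counts divided by 215.
Repeatedly combine the two least-probable nodes; the expected code length is the sum of the merged weights.
merge 17/215 + 26/215 → 1/5
merge 34/215 + 38/215 → 72/215
merge 1/5 + 46/215 → 89/215
merge 54/215 + 72/215 → 126/215
merge 89/215 + 126/215 → 1
L = 1/5 + 72/215 + 89/215 + 126/215 + 1 = 109/43 ≈ 2.535 bits/symbol.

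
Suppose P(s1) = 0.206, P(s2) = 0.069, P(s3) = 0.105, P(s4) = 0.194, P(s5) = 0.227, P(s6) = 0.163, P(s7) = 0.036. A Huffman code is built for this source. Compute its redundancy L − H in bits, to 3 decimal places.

Entropy H = −Σ p log₂ p ≈ 2.6209 bits.
Huffman merges: 9/250+69/1000→21/200; 21/200+21/200→21/100; 163/1000+97/500→357/1000; 103/500+21/100→52/125; 227/1000+357/1000→73/125; 52/125+73/125→1. L = 334/125 ≈ 2.6720.
L − H = 2.6720 − 2.6209 = 0.051 bits.

0.051 bits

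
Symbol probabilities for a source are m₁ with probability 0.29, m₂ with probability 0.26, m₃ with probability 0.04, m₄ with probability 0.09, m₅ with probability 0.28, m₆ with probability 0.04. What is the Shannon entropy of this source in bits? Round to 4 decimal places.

H = −Σ pᵢ log₂ pᵢ.
−0.29·log₂(0.29) = 0.5179
−0.26·log₂(0.26) = 0.5053
−0.04·log₂(0.04) = 0.1858
−0.09·log₂(0.09) = 0.3127
−0.28·log₂(0.28) = 0.5142
−0.04·log₂(0.04) = 0.1858
Sum ≈ 2.2216 → 2.2216 bits.

2.2216 bits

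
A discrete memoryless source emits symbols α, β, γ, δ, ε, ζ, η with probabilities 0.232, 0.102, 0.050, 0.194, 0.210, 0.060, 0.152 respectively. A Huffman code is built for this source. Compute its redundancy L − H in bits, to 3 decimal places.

Entropy H = −Σ p log₂ p ≈ 2.6295 bits.
Huffman merges: 1/20+3/50→11/100; 51/500+11/100→53/250; 19/125+97/500→173/500; 21/100+53/250→211/500; 29/125+173/500→289/500; 211/500+289/500→1. L = 667/250 ≈ 2.6680.
L − H = 2.6680 − 2.6295 = 0.039 bits.

0.039 bits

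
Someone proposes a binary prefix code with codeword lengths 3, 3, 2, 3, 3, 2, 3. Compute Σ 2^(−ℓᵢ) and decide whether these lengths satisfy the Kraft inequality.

With common denominator 2^3 = 8: Σ 2^(−ℓᵢ) = 1/8 + 1/8 + 2/8 + 1/8 + 1/8 + 2/8 + 1/8 = 9/8 = 1.125.
Kraft's inequality requires Σ ≤ 1; here Σ = 1.125 > 1, so no such prefix code exists.

1.125; no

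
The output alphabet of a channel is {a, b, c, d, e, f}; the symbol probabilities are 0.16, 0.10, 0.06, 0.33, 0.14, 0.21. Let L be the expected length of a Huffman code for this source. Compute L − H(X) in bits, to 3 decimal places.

0.064 bits

Entropy H = −Σ p log₂ p ≈ 2.3965 bits.
Huffman merges: 3/50+1/10→4/25; 7/50+4/25→3/10; 4/25+21/100→37/100; 3/10+33/100→63/100; 37/100+63/100→1. L = 123/50 ≈ 2.4600.
L − H = 2.4600 − 2.3965 = 0.064 bits.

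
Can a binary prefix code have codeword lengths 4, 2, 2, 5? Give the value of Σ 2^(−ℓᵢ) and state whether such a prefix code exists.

0.59375; yes

With common denominator 2^5 = 32: Σ 2^(−ℓᵢ) = 2/32 + 8/32 + 8/32 + 1/32 = 19/32 = 0.59375.
Kraft's inequality requires Σ ≤ 1; here Σ = 0.59375 ≤ 1, so such a prefix code exists.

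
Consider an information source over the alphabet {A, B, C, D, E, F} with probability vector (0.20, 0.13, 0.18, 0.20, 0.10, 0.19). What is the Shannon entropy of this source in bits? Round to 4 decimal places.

H = −Σ pᵢ log₂ pᵢ.
−0.20·log₂(0.20) = 0.4644
−0.13·log₂(0.13) = 0.3826
−0.18·log₂(0.18) = 0.4453
−0.20·log₂(0.20) = 0.4644
−0.10·log₂(0.10) = 0.3322
−0.19·log₂(0.19) = 0.4552
Sum ≈ 2.5441 → 2.5441 bits.

2.5441 bits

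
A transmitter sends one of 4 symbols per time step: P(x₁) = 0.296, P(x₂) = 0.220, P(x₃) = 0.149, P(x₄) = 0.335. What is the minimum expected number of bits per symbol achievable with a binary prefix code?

2 bits/symbol

Repeatedly combine the two least-probable nodes; the expected code length is the sum of the merged weights.
merge 149/1000 + 11/50 → 369/1000
merge 37/125 + 67/200 → 631/1000
merge 369/1000 + 631/1000 → 1
L = 369/1000 + 631/1000 + 1 = 2 bits/symbol.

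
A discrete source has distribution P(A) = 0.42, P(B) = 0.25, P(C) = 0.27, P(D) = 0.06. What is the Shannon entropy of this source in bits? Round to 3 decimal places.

1.779 bits

H = −Σ pᵢ log₂ pᵢ.
−0.42·log₂(0.42) = 0.5256
−0.25·log₂(0.25) = 0.5000
−0.27·log₂(0.27) = 0.5100
−0.06·log₂(0.06) = 0.2435
Sum ≈ 1.7792 → 1.779 bits.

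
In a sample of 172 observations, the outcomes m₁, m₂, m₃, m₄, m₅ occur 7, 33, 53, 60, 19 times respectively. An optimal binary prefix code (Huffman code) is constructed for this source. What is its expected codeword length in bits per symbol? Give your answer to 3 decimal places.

Probabilities are the counts divided by 172.
Repeatedly combine the two least-probable nodes; the expected code length is the sum of the merged weights.
merge 7/172 + 19/172 → 13/86
merge 13/86 + 33/172 → 59/172
merge 53/172 + 59/172 → 28/43
merge 15/43 + 28/43 → 1
L = 13/86 + 59/172 + 28/43 + 1 = 369/172 ≈ 2.145 bits/symbol.

2.145 bits/symbol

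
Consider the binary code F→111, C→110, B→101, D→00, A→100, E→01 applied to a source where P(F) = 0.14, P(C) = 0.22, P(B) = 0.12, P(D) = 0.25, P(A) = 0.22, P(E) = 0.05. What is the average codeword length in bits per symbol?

2.7 bits/symbol

L̄ = Σ pᵢ·ℓᵢ = 0.14·3 + 0.22·3 + 0.12·3 + 0.25·2 + 0.22·3 + 0.05·2 = 2.7 bits/symbol.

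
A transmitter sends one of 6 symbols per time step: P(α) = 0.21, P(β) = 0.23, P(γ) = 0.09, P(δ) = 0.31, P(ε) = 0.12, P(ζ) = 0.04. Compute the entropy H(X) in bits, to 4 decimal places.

2.3498 bits

H = −Σ pᵢ log₂ pᵢ.
−0.21·log₂(0.21) = 0.4728
−0.23·log₂(0.23) = 0.4877
−0.09·log₂(0.09) = 0.3127
−0.31·log₂(0.31) = 0.5238
−0.12·log₂(0.12) = 0.3671
−0.04·log₂(0.04) = 0.1858
Sum ≈ 2.3498 → 2.3498 bits.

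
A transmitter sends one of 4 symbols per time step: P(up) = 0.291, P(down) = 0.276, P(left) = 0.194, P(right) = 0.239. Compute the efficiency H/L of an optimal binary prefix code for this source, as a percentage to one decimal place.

99.2%

Entropy H = −Σ p log₂ p ≈ 1.9833 bits.
Huffman merges: 97/500+239/1000→433/1000; 69/250+291/1000→567/1000; 433/1000+567/1000→1. L = 2 ≈ 2.0000.
Efficiency = H/L = 1.9833/2.0000 = 99.2%.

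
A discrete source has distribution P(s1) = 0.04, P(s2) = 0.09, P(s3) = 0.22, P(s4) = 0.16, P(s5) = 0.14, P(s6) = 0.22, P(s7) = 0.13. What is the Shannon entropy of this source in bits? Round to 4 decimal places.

2.6623 bits

H = −Σ pᵢ log₂ pᵢ.
−0.04·log₂(0.04) = 0.1858
−0.09·log₂(0.09) = 0.3127
−0.22·log₂(0.22) = 0.4806
−0.16·log₂(0.16) = 0.4230
−0.14·log₂(0.14) = 0.3971
−0.22·log₂(0.22) = 0.4806
−0.13·log₂(0.13) = 0.3826
Sum ≈ 2.6623 → 2.6623 bits.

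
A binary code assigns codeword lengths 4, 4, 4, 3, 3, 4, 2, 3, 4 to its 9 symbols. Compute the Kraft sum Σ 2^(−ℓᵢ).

0.9375

With common denominator 2^4 = 16: Σ 2^(−ℓᵢ) = 1/16 + 1/16 + 1/16 + 2/16 + 2/16 + 1/16 + 4/16 + 2/16 + 1/16 = 15/16 = 0.9375.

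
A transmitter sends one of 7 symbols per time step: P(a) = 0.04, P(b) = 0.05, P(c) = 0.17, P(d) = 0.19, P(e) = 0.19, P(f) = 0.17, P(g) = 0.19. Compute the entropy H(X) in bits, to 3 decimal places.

H = −Σ pᵢ log₂ pᵢ.
−0.04·log₂(0.04) = 0.1858
−0.05·log₂(0.05) = 0.2161
−0.17·log₂(0.17) = 0.4346
−0.19·log₂(0.19) = 0.4552
−0.19·log₂(0.19) = 0.4552
−0.17·log₂(0.17) = 0.4346
−0.19·log₂(0.19) = 0.4552
Sum ≈ 2.6367 → 2.637 bits.

2.637 bits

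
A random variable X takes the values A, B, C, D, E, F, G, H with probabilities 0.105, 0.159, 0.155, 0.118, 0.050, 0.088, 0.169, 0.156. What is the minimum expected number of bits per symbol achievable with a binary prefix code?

Repeatedly combine the two least-probable nodes; the expected code length is the sum of the merged weights.
merge 1/20 + 11/125 → 69/500
merge 21/200 + 59/500 → 223/1000
merge 69/500 + 31/200 → 293/1000
merge 39/250 + 159/1000 → 63/200
merge 169/1000 + 223/1000 → 49/125
merge 293/1000 + 63/200 → 76/125
merge 49/125 + 76/125 → 1
L = 69/500 + 223/1000 + 293/1000 + 63/200 + 49/125 + 76/125 + 1 = 2969/1000 = 2.969 bits/symbol.

2.969 bits/symbol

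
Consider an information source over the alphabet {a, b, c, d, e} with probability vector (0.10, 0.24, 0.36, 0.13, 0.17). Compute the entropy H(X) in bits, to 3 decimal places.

H = −Σ pᵢ log₂ pᵢ.
−0.10·log₂(0.10) = 0.3322
−0.24·log₂(0.24) = 0.4941
−0.36·log₂(0.36) = 0.5306
−0.13·log₂(0.13) = 0.3826
−0.17·log₂(0.17) = 0.4346
Sum ≈ 2.1742 → 2.174 bits.

2.174 bits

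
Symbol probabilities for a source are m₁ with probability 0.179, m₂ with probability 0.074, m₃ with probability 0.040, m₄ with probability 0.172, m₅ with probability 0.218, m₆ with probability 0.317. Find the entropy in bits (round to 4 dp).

H = −Σ pᵢ log₂ pᵢ.
−0.179·log₂(0.179) = 0.4443
−0.074·log₂(0.074) = 0.2780
−0.040·log₂(0.040) = 0.1858
−0.172·log₂(0.172) = 0.4368
−0.218·log₂(0.218) = 0.4791
−0.317·log₂(0.317) = 0.5254
Sum ≈ 2.3493 → 2.3493 bits.

2.3493 bits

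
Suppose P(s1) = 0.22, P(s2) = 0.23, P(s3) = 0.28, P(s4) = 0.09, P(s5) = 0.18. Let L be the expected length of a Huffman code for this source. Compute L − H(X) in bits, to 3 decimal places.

Entropy H = −Σ p log₂ p ≈ 2.2404 bits.
Huffman merges: 9/100+9/50→27/100; 11/50+23/100→9/20; 27/100+7/25→11/20; 9/20+11/20→1. L = 227/100 ≈ 2.2700.
L − H = 2.2700 − 2.2404 = 0.030 bits.

0.030 bits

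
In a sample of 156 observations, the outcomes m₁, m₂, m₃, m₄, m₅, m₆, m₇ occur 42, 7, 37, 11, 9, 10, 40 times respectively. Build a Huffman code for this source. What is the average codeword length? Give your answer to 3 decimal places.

2.474 bits/symbol

Probabilities are the counts divided by 156.
Repeatedly combine the two least-probable nodes; the expected code length is the sum of the merged weights.
merge 7/156 + 3/52 → 4/39
merge 5/78 + 11/156 → 7/52
merge 4/39 + 7/52 → 37/156
merge 37/156 + 37/156 → 37/78
merge 10/39 + 7/26 → 41/78
merge 37/78 + 41/78 → 1
L = 4/39 + 7/52 + 37/156 + 37/78 + 41/78 + 1 = 193/78 ≈ 2.474 bits/symbol.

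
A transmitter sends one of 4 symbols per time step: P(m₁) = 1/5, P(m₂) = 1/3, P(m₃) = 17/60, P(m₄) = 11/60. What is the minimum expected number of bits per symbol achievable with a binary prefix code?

2 bits/symbol

Repeatedly combine the two least-probable nodes; the expected code length is the sum of the merged weights.
merge 11/60 + 1/5 → 23/60
merge 17/60 + 1/3 → 37/60
merge 23/60 + 37/60 → 1
L = 23/60 + 37/60 + 1 = 2 bits/symbol.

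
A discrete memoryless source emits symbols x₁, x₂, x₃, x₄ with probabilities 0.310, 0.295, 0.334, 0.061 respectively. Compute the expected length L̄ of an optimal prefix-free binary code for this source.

2 bits/symbol

Repeatedly combine the two least-probable nodes; the expected code length is the sum of the merged weights.
merge 61/1000 + 59/200 → 89/250
merge 31/100 + 167/500 → 161/250
merge 89/250 + 161/250 → 1
L = 89/250 + 161/250 + 1 = 2 bits/symbol.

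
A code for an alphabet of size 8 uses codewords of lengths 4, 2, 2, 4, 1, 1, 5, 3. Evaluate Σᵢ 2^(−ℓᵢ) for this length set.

With common denominator 2^5 = 32: Σ 2^(−ℓᵢ) = 2/32 + 8/32 + 8/32 + 2/32 + 16/32 + 16/32 + 1/32 + 4/32 = 57/32 = 1.78125.

1.78125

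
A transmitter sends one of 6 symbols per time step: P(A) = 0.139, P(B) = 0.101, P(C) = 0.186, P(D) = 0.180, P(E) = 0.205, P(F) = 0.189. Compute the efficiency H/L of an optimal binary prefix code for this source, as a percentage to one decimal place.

Entropy H = −Σ p log₂ p ≈ 2.5494 bits.
Huffman merges: 101/1000+139/1000→6/25; 9/50+93/500→183/500; 189/1000+41/200→197/500; 6/25+183/500→303/500; 197/500+303/500→1. L = 1303/500 ≈ 2.6060.
Efficiency = H/L = 2.5494/2.6060 = 97.8%.

97.8%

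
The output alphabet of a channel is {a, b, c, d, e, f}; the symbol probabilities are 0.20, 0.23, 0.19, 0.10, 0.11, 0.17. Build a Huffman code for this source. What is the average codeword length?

2.57 bits/symbol

Repeatedly combine the two least-probable nodes; the expected code length is the sum of the merged weights.
merge 1/10 + 11/100 → 21/100
merge 17/100 + 19/100 → 9/25
merge 1/5 + 21/100 → 41/100
merge 23/100 + 9/25 → 59/100
merge 41/100 + 59/100 → 1
L = 21/100 + 9/25 + 41/100 + 59/100 + 1 = 257/100 = 2.57 bits/symbol.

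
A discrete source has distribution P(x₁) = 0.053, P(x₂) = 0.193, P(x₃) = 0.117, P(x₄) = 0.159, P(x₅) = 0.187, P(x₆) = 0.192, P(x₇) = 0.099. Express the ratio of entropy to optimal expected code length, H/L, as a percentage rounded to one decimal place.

97.8%

Entropy H = −Σ p log₂ p ≈ 2.7064 bits.
Huffman merges: 53/1000+99/1000→19/125; 117/1000+19/125→269/1000; 159/1000+187/1000→173/500; 24/125+193/1000→77/200; 269/1000+173/500→123/200; 77/200+123/200→1. L = 2767/1000 ≈ 2.7670.
Efficiency = H/L = 2.7064/2.7670 = 97.8%.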